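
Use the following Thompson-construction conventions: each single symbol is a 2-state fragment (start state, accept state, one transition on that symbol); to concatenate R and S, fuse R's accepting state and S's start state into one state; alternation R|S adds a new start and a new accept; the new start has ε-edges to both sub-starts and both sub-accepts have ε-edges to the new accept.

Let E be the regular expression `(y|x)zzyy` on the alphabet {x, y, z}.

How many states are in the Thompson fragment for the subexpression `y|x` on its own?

6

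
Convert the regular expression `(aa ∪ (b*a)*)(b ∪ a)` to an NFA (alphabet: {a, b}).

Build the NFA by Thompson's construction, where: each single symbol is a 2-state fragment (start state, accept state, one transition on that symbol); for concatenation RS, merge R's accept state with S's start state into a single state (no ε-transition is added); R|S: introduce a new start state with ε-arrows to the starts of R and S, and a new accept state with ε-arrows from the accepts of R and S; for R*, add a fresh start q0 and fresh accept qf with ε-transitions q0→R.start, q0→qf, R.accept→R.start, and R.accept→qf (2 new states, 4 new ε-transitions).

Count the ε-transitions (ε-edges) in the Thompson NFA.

16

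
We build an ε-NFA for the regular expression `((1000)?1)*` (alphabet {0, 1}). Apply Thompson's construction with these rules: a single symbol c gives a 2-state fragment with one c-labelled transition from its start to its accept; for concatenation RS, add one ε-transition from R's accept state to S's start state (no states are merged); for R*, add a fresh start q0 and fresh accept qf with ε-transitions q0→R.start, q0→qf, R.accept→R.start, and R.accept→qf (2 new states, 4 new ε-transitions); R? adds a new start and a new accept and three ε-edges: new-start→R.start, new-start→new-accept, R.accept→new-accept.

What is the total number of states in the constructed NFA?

14

By structural recursion:
Each of the 5 symbol leaves contributes a 2-state fragment.
  1000 = 8 states
  (1000)? = 10 states
  (1000)?1 = 12 states
  ((1000)?1)* = 14 states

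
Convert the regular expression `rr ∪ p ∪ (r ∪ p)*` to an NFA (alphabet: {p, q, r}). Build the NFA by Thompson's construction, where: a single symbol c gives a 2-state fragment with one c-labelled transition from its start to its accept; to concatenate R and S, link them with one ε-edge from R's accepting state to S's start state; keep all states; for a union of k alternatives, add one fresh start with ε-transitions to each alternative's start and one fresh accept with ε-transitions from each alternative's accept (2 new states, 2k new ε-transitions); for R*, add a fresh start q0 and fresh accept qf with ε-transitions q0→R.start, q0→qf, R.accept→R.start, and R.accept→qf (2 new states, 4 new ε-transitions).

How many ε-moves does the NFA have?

Bottom-up over the parse tree:
Each of the 5 symbol leaves contributes 0 ε-transitions.
  rr : 1 ε-transition
  r ∪ p : 4 ε-transitions
  (r ∪ p)* : 8 ε-transitions
  rr ∪ p ∪ (r ∪ p)* : 15 ε-transitions

15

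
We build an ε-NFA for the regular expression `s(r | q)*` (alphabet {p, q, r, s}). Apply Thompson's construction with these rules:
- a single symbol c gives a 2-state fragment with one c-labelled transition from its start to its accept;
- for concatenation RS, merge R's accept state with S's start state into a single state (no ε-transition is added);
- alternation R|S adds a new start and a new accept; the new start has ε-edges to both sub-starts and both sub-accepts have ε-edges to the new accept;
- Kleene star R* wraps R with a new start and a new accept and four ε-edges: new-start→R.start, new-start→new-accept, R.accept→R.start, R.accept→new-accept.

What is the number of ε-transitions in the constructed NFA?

Per subexpression:
Each of the 3 symbol leaves contributes 0 ε-transitions.
  r | q → 4 ε-transitions
  (r | q)* → 8 ε-transitions
  s(r | q)* → 8 ε-transitions

8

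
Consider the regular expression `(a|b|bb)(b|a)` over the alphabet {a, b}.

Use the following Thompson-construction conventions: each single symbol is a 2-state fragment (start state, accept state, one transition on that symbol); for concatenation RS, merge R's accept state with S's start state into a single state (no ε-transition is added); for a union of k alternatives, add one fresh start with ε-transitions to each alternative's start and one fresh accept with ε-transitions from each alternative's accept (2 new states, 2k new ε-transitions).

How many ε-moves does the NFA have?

Per subexpression:
Each of the 6 symbol leaves contributes 0 ε-transitions.
  bb → 0 ε-transitions
  a|b|bb → 6 ε-transitions
  b|a → 4 ε-transitions
  (a|b|bb)(b|a) → 10 ε-transitions

10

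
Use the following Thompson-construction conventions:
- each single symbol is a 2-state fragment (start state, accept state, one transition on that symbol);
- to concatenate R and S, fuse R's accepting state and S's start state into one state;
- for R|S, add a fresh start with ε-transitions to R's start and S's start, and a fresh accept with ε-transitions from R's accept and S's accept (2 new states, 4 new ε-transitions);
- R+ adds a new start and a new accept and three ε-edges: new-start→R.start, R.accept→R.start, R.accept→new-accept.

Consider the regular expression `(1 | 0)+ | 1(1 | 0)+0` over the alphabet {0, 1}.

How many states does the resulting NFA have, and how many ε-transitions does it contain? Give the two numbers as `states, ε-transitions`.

20, 18

Recursing over subexpressions:
Each of the 6 symbol leaves contributes 2 states and 0 ε-transitions.
  1 | 0 = 6 states, 4 ε-transitions
  (1 | 0)+ = 8 states, 7 ε-transitions
  1 | 0 = 6 states, 4 ε-transitions
  (1 | 0)+ = 8 states, 7 ε-transitions
  1(1 | 0)+0 = 10 states, 7 ε-transitions
  (1 | 0)+ | 1(1 | 0)+0 = 20 states, 18 ε-transitions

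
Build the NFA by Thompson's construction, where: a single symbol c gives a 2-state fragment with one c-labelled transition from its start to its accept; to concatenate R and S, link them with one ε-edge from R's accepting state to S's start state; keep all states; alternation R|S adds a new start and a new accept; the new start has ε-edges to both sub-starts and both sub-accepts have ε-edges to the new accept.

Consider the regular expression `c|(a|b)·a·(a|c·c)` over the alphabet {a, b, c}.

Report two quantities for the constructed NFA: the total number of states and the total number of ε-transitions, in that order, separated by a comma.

20, 15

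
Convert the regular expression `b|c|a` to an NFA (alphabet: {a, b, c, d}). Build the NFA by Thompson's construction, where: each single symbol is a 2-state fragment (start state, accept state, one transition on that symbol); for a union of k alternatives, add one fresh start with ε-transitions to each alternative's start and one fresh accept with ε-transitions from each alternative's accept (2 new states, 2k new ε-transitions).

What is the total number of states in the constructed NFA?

Building bottom-up:
Each of the 3 symbol leaves contributes a 2-state fragment.
  b|c|a — 8 states

8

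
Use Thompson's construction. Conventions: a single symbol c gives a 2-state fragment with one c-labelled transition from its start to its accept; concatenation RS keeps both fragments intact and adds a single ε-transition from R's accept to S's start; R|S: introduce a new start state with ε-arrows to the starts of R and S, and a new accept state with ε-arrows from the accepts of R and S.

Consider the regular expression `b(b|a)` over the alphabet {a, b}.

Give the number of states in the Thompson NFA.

8

Building bottom-up:
Each of the 3 symbol leaves contributes a 2-state fragment.
  b|a = 6 states
  b(b|a) = 8 states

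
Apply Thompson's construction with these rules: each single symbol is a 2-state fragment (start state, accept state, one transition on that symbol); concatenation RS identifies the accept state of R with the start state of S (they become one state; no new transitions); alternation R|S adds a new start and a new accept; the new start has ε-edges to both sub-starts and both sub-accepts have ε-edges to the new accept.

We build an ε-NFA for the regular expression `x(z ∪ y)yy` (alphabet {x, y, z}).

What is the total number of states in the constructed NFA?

Building bottom-up:
Each of the 5 symbol leaves contributes a 2-state fragment.
  z ∪ y = 6 states
  x(z ∪ y)yy = 9 states

9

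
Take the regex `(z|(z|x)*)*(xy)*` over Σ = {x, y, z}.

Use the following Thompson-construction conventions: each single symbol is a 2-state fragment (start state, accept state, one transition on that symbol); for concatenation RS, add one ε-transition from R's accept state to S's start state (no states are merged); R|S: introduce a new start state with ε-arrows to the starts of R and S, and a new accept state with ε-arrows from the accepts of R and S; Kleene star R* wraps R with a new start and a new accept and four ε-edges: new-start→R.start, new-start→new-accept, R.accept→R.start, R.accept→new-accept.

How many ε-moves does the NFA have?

22

Per subexpression:
Each of the 5 symbol leaves contributes 0 ε-transitions.
  z|x → 4 ε-transitions
  (z|x)* → 8 ε-transitions
  z|(z|x)* → 12 ε-transitions
  (z|(z|x)*)* → 16 ε-transitions
  xy → 1 ε-transition
  (xy)* → 5 ε-transitions
  (z|(z|x)*)*(xy)* → 22 ε-transitions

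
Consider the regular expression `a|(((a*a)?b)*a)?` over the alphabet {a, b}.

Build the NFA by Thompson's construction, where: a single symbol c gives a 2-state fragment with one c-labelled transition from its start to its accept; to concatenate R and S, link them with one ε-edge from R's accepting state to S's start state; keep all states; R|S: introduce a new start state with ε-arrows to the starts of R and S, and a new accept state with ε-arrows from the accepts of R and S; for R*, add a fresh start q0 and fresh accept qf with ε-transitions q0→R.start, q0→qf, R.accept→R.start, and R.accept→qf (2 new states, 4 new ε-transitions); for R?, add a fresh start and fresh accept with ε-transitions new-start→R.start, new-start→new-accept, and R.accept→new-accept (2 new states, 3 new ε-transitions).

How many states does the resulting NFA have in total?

By structural recursion:
Each of the 5 symbol leaves contributes a 2-state fragment.
  a* = 4 states
  a*a = 6 states
  (a*a)? = 8 states
  (a*a)?b = 10 states
  ((a*a)?b)* = 12 states
  ((a*a)?b)*a = 14 states
  (((a*a)?b)*a)? = 16 states
  a|(((a*a)?b)*a)? = 20 states

20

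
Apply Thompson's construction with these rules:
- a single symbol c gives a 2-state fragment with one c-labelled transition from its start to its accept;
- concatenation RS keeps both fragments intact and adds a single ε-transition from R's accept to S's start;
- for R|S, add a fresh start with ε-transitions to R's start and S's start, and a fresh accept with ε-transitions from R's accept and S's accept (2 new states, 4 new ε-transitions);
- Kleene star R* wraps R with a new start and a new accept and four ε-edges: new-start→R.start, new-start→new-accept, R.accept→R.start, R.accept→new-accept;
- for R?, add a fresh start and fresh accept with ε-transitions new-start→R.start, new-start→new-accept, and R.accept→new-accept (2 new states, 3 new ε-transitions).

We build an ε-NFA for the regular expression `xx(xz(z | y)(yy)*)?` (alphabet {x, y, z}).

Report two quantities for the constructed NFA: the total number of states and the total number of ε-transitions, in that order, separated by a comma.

22, 17

Per subexpression:
Each of the 8 symbol leaves contributes 2 states and 0 ε-transitions.
  z | y — 6 states, 4 ε-transitions
  yy — 4 states, 1 ε-transition
  (yy)* — 6 states, 5 ε-transitions
  xz(z | y)(yy)* — 16 states, 12 ε-transitions
  (xz(z | y)(yy)*)? — 18 states, 15 ε-transitions
  xx(xz(z | y)(yy)*)? — 22 states, 17 ε-transitions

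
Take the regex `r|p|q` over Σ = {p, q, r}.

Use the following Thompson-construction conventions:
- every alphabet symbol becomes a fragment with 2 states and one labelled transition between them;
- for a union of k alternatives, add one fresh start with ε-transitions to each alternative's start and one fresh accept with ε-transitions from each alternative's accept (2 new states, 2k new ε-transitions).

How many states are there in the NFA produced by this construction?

Per subexpression:
Each of the 3 symbol leaves contributes a 2-state fragment.
  r|p|q : 8 states

8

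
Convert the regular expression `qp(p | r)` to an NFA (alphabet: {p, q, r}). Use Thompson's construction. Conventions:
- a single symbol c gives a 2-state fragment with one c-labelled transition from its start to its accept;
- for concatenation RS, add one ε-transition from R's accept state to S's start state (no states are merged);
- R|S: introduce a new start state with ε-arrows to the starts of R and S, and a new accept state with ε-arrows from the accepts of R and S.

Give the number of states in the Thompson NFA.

Building bottom-up:
Each of the 4 symbol leaves contributes a 2-state fragment.
  p | r — 6 states
  qp(p | r) — 10 states

10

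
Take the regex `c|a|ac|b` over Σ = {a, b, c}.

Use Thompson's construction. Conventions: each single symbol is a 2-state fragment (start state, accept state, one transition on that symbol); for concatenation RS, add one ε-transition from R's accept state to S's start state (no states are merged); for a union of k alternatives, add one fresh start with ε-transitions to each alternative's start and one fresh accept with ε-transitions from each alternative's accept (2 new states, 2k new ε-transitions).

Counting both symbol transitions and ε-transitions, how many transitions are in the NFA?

14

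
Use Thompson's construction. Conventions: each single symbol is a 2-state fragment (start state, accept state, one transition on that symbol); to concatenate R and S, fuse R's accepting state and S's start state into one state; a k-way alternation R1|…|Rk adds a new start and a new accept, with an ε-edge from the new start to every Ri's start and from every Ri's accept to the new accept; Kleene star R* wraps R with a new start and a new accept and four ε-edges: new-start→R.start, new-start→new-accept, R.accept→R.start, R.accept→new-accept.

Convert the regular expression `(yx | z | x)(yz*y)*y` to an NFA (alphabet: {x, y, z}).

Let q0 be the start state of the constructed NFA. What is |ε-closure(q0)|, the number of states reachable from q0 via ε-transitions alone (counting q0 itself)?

Compute the ε-closure size of each fragment's start state recursively; a symbol fragment's start has no outgoing ε-edge, so its closure is just itself (size 1).
  yx → |ε-closure| equals the left operand's closure size = 1 (its accept is not ε-reachable, so the closure stops there)
  yx | z | x → new start ε-reaches every alternative's start; none of them accept ε, so the new accept is not reached: |ε-closure| = 1 + 1 + 1 + 1 = 4
  z* → |ε-closure| = 1 (new start) + 1 (body) + 1 (new accept) = 3
  yz*y → same as the first factor's closure: |ε-closure| = 1
  (yz*y)* → |ε-closure| = 1 (new start) + 1 (body) + 1 (new accept) = 3
  (yx | z | x)(yz*y)*y → |ε-closure| equals the left operand's closure size = 4 (its accept is not ε-reachable, so the closure stops there)

4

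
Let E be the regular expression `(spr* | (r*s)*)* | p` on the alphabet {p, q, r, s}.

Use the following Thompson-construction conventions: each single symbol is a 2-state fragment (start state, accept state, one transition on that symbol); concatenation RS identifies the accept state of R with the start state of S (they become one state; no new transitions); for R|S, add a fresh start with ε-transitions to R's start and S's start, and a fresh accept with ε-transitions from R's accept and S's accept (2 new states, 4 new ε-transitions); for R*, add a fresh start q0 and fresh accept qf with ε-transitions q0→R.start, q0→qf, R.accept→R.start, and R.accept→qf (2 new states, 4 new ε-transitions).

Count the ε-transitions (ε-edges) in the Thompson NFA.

24

Building bottom-up:
Each of the 6 symbol leaves contributes 0 ε-transitions.
  r* : 4 ε-transitions
  spr* : 4 ε-transitions
  r* : 4 ε-transitions
  r*s : 4 ε-transitions
  (r*s)* : 8 ε-transitions
  spr* | (r*s)* : 16 ε-transitions
  (spr* | (r*s)*)* : 20 ε-transitions
  (spr* | (r*s)*)* | p : 24 ε-transitions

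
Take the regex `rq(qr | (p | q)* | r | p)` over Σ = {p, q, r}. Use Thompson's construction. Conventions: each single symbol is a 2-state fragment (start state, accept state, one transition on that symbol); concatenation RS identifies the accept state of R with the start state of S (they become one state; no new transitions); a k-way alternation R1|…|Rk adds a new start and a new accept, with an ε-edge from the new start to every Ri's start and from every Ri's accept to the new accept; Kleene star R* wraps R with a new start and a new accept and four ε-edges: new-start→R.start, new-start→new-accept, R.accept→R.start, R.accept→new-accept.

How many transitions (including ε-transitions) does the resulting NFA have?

Recursing over subexpressions:
Each of the 8 symbol leaves contributes 1 transition (1 symbol, 0 ε).
  qr = 2 transitions (2 symbol, 0 ε)
  p | q = 6 transitions (2 symbol, 4 ε)
  (p | q)* = 10 transitions (2 symbol, 8 ε)
  qr | (p | q)* | r | p = 22 transitions (6 symbol, 16 ε)
  rq(qr | (p | q)* | r | p) = 24 transitions (8 symbol, 16 ε)

24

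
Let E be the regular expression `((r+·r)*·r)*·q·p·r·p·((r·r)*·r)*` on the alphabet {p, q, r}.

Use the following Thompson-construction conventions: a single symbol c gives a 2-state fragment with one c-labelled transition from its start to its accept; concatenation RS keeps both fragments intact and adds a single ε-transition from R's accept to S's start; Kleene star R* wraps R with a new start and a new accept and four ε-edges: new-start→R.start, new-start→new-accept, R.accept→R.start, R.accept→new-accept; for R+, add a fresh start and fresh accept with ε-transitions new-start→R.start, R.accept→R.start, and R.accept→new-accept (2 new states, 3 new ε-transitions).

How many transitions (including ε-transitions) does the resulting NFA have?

38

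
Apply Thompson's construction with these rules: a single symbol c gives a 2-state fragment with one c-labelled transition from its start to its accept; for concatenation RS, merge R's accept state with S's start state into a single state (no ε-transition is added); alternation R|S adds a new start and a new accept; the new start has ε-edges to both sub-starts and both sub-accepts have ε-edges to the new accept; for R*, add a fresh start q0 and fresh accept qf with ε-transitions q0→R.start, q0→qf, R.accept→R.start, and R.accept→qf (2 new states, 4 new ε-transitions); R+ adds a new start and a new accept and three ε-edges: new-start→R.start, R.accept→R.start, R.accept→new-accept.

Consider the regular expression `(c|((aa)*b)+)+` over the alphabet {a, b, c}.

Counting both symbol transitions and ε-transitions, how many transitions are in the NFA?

Per subexpression:
Each of the 4 symbol leaves contributes 1 transition (1 symbol, 0 ε).
  aa → 2 transitions (2 symbol, 0 ε)
  (aa)* → 6 transitions (2 symbol, 4 ε)
  (aa)*b → 7 transitions (3 symbol, 4 ε)
  ((aa)*b)+ → 10 transitions (3 symbol, 7 ε)
  c|((aa)*b)+ → 15 transitions (4 symbol, 11 ε)
  (c|((aa)*b)+)+ → 18 transitions (4 symbol, 14 ε)

18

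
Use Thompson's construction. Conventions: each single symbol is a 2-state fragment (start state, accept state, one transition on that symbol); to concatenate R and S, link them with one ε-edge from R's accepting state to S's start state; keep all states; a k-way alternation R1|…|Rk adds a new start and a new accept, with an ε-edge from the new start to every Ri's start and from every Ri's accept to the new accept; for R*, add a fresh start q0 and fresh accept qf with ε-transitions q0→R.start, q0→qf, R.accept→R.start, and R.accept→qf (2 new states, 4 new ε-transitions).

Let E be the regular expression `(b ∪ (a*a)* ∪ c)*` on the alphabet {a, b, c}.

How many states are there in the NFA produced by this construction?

Per subexpression:
Each of the 4 symbol leaves contributes a 2-state fragment.
  a* → 4 states
  a*a → 6 states
  (a*a)* → 8 states
  b ∪ (a*a)* ∪ c → 14 states
  (b ∪ (a*a)* ∪ c)* → 16 states

16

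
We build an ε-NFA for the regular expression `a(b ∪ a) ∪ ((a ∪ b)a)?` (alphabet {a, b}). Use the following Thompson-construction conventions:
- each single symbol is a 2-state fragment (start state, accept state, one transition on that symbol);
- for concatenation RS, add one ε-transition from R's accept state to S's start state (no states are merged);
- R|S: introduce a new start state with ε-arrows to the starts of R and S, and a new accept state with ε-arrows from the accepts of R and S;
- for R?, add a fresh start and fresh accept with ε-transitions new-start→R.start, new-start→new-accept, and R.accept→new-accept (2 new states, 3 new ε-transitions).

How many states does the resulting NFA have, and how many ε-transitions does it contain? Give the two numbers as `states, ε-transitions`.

20, 17

Building bottom-up:
Each of the 6 symbol leaves contributes 2 states and 0 ε-transitions.
  b ∪ a — 6 states, 4 ε-transitions
  a(b ∪ a) — 8 states, 5 ε-transitions
  a ∪ b — 6 states, 4 ε-transitions
  (a ∪ b)a — 8 states, 5 ε-transitions
  ((a ∪ b)a)? — 10 states, 8 ε-transitions
  a(b ∪ a) ∪ ((a ∪ b)a)? — 20 states, 17 ε-transitions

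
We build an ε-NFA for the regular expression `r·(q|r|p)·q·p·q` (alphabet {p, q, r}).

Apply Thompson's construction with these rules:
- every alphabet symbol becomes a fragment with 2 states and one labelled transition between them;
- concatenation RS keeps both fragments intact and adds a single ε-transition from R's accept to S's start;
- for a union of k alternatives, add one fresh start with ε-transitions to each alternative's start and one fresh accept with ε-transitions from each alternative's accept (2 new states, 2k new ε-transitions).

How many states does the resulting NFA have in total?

16

Recursing over subexpressions:
Each of the 7 symbol leaves contributes a 2-state fragment.
  q|r|p = 8 states
  r·(q|r|p)·q·p·q = 16 states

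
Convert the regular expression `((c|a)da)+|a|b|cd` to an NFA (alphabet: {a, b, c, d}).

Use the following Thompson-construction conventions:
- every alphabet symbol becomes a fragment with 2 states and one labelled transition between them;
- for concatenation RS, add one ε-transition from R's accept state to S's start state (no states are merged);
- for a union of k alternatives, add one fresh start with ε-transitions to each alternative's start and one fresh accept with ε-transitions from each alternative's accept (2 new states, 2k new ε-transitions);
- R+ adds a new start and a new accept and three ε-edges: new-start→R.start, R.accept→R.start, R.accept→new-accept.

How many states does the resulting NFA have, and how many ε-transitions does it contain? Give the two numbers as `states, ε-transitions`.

Bottom-up over the parse tree:
Each of the 8 symbol leaves contributes 2 states and 0 ε-transitions.
  c|a — 6 states, 4 ε-transitions
  (c|a)da — 10 states, 6 ε-transitions
  ((c|a)da)+ — 12 states, 9 ε-transitions
  cd — 4 states, 1 ε-transition
  ((c|a)da)+|a|b|cd — 22 states, 18 ε-transitions

22, 18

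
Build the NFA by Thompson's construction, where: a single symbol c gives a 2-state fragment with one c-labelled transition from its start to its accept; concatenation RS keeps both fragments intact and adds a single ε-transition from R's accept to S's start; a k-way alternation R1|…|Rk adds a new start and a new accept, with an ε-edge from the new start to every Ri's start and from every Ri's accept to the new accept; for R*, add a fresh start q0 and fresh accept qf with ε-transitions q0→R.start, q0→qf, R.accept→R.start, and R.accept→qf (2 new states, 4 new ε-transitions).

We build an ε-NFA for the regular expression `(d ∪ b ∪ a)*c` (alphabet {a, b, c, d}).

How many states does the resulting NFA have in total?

12

Recursing over subexpressions:
Each of the 4 symbol leaves contributes a 2-state fragment.
  d ∪ b ∪ a — 8 states
  (d ∪ b ∪ a)* — 10 states
  (d ∪ b ∪ a)*c — 12 states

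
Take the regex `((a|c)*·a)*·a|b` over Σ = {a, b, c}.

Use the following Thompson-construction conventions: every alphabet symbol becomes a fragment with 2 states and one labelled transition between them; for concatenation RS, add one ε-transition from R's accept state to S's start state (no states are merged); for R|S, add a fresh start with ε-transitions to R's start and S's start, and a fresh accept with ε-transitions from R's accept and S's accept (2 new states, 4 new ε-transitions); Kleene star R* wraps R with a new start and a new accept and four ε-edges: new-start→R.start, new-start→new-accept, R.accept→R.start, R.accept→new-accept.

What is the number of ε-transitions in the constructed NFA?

Per subexpression:
Each of the 5 symbol leaves contributes 0 ε-transitions.
  a|c → 4 ε-transitions
  (a|c)* → 8 ε-transitions
  (a|c)*·a → 9 ε-transitions
  ((a|c)*·a)* → 13 ε-transitions
  ((a|c)*·a)*·a → 14 ε-transitions
  ((a|c)*·a)*·a|b → 18 ε-transitions

18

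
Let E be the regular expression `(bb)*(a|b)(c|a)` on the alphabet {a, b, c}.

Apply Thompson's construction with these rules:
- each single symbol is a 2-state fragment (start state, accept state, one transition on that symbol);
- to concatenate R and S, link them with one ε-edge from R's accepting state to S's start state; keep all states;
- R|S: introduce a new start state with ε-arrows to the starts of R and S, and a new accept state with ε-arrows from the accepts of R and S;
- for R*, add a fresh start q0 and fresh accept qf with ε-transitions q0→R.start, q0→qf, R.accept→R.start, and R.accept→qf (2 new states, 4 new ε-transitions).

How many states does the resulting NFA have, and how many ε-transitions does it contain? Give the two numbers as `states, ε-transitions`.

18, 15

Bottom-up over the parse tree:
Each of the 6 symbol leaves contributes 2 states and 0 ε-transitions.
  bb : 4 states, 1 ε-transition
  (bb)* : 6 states, 5 ε-transitions
  a|b : 6 states, 4 ε-transitions
  c|a : 6 states, 4 ε-transitions
  (bb)*(a|b)(c|a) : 18 states, 15 ε-transitions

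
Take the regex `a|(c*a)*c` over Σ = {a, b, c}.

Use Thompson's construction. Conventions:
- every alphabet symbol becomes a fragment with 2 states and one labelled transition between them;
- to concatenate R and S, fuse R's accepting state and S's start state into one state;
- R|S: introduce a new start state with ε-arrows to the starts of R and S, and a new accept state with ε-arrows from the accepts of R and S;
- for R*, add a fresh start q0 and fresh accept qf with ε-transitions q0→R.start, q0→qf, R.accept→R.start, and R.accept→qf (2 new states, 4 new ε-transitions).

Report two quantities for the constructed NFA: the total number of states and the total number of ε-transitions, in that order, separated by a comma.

12, 12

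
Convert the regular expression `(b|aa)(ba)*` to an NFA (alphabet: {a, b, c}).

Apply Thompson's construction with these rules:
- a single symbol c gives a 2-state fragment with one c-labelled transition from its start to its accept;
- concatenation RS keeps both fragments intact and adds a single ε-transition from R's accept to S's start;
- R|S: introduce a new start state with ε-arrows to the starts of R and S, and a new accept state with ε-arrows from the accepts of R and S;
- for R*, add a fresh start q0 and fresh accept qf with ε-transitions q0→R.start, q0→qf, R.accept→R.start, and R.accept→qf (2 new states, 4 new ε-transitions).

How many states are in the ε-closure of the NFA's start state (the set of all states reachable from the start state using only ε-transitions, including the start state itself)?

Work bottom-up. For each fragment F, track |ε-closure(F.start)| and whether F's accept lies in that closure (i.e. whether F accepts ε). A single-symbol fragment has closure size 1 and does not accept ε.
  aa — same as the first factor's closure: |closure| = 1
  b|aa — new start ε-reaches every alternative's start; none of them accept ε, so the new accept is not reached: |closure| = 1 + 1 + 1 = 3
  ba — |closure| equals the left operand's closure size = 1 (its accept is not ε-reachable, so the closure stops there)
  (ba)* — |closure| = 1 (new start) + 1 (body) + 1 (new accept) = 3
  (b|aa)(ba)* — same as the first factor's closure: |closure| = 3

3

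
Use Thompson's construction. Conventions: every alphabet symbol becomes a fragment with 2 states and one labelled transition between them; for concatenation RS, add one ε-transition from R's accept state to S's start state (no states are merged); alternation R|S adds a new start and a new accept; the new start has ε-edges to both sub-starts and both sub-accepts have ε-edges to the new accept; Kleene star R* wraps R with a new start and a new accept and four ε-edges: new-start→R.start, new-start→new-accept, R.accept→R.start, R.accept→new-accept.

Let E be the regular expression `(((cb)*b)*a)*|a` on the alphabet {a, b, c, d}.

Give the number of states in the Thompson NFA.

18

Building bottom-up:
Each of the 5 symbol leaves contributes a 2-state fragment.
  cb — 4 states
  (cb)* — 6 states
  (cb)*b — 8 states
  ((cb)*b)* — 10 states
  ((cb)*b)*a — 12 states
  (((cb)*b)*a)* — 14 states
  (((cb)*b)*a)*|a — 18 states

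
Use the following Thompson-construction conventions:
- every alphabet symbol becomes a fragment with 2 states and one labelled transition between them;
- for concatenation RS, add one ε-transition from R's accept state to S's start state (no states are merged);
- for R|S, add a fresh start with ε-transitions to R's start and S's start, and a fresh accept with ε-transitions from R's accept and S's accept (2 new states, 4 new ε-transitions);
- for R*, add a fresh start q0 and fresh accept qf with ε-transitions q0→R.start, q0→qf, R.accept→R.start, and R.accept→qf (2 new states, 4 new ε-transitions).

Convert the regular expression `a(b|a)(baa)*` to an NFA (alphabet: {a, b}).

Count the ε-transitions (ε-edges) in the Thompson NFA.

12

Per subexpression:
Each of the 6 symbol leaves contributes 0 ε-transitions.
  b|a — 4 ε-transitions
  baa — 2 ε-transitions
  (baa)* — 6 ε-transitions
  a(b|a)(baa)* — 12 ε-transitions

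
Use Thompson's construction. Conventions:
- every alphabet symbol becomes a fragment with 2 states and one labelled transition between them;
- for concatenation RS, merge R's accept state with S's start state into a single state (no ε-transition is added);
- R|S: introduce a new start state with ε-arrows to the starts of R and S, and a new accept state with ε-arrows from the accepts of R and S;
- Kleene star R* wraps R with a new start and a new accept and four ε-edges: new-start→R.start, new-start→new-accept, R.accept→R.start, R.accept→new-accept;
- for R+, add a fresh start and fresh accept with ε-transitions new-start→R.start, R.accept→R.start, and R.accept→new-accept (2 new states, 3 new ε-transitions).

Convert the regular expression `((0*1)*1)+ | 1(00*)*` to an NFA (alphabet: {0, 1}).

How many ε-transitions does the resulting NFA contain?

23

Per subexpression:
Each of the 6 symbol leaves contributes 0 ε-transitions.
  0* — 4 ε-transitions
  0*1 — 4 ε-transitions
  (0*1)* — 8 ε-transitions
  (0*1)*1 — 8 ε-transitions
  ((0*1)*1)+ — 11 ε-transitions
  0* — 4 ε-transitions
  00* — 4 ε-transitions
  (00*)* — 8 ε-transitions
  1(00*)* — 8 ε-transitions
  ((0*1)*1)+ | 1(00*)* — 23 ε-transitions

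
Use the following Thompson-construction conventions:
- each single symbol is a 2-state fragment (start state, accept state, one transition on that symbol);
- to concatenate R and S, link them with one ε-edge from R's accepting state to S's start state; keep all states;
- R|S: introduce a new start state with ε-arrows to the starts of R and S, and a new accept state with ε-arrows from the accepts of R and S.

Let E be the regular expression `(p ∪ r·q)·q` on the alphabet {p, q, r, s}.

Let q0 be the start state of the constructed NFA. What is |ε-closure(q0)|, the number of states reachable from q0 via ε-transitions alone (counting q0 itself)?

Work bottom-up. For each fragment F, track |ε-closure(F.start)| and whether F's accept lies in that closure (i.e. whether F accepts ε). A single-symbol fragment has closure size 1 and does not accept ε.
  r·q → same as the first factor's closure: C = 1
  p ∪ r·q → new start ε-reaches every alternative's start; none of them accept ε, so the new accept is not reached: C = 1 + 1 + 1 = 3
  (p ∪ r·q)·q → C equals the left operand's closure size = 3 (its accept is not ε-reachable, so the closure stops there)

3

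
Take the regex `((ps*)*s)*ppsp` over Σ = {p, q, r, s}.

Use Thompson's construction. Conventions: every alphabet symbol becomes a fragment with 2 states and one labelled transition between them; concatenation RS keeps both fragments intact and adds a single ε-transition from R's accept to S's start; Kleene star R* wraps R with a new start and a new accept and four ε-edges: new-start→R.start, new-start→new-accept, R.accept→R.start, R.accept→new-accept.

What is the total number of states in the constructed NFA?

Per subexpression:
Each of the 7 symbol leaves contributes a 2-state fragment.
  s* — 4 states
  ps* — 6 states
  (ps*)* — 8 states
  (ps*)*s — 10 states
  ((ps*)*s)* — 12 states
  ((ps*)*s)*ppsp — 20 states

20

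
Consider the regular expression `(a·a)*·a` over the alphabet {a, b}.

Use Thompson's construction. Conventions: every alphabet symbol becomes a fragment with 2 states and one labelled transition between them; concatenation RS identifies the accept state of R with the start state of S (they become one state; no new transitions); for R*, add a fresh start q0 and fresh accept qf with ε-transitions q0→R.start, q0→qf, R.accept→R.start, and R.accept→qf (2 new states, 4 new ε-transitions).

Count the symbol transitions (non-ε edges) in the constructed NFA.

3

Per subexpression:
Each of the 3 symbol leaves contributes exactly 1 symbol transition.
  a·a : 2 symbol transitions
  (a·a)* : 2 symbol transitions
  (a·a)*·a : 3 symbol transitions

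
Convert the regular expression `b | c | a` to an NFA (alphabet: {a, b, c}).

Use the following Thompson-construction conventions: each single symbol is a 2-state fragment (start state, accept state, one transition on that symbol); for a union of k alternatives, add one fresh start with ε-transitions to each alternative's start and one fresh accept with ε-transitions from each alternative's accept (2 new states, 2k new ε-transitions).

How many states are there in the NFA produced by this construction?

Bottom-up over the parse tree:
Each of the 3 symbol leaves contributes a 2-state fragment.
  b | c | a : 8 states

8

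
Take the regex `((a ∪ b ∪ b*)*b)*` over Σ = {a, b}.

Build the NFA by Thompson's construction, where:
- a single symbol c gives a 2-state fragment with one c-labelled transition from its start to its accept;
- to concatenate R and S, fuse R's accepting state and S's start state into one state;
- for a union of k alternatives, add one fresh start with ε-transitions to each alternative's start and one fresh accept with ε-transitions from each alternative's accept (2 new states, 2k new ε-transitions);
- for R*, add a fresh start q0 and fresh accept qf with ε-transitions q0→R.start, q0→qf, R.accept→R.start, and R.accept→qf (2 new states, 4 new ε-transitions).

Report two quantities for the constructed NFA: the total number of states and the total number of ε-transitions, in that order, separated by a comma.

15, 18

Building bottom-up:
Each of the 4 symbol leaves contributes 2 states and 0 ε-transitions.
  b* : 4 states, 4 ε-transitions
  a ∪ b ∪ b* : 10 states, 10 ε-transitions
  (a ∪ b ∪ b*)* : 12 states, 14 ε-transitions
  (a ∪ b ∪ b*)*b : 13 states, 14 ε-transitions
  ((a ∪ b ∪ b*)*b)* : 15 states, 18 ε-transitions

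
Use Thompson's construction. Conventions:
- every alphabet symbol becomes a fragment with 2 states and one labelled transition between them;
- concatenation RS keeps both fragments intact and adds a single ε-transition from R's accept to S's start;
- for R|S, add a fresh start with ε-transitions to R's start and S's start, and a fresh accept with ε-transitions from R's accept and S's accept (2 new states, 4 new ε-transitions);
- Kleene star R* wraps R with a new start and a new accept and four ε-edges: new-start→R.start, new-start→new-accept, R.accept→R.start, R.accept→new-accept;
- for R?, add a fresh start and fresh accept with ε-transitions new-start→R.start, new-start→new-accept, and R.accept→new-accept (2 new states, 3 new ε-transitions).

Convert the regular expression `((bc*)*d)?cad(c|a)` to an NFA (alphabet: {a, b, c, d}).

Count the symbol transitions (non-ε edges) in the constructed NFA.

Bottom-up over the parse tree:
Each of the 8 symbol leaves contributes exactly 1 symbol transition.
  c* — 1 symbol transition
  bc* — 2 symbol transitions
  (bc*)* — 2 symbol transitions
  (bc*)*d — 3 symbol transitions
  ((bc*)*d)? — 3 symbol transitions
  c|a — 2 symbol transitions
  ((bc*)*d)?cad(c|a) — 8 symbol transitions

8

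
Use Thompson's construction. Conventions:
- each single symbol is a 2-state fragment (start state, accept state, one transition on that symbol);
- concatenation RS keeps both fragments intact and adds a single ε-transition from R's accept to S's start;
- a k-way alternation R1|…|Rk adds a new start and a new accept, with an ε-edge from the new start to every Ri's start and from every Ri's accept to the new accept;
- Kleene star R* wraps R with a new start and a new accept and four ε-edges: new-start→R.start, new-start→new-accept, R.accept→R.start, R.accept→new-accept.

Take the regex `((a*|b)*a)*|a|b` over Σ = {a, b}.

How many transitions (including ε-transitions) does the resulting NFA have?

28

Building bottom-up:
Each of the 5 symbol leaves contributes 1 transition (1 symbol, 0 ε).
  a* → 5 transitions (1 symbol, 4 ε)
  a*|b → 10 transitions (2 symbol, 8 ε)
  (a*|b)* → 14 transitions (2 symbol, 12 ε)
  (a*|b)*a → 16 transitions (3 symbol, 13 ε)
  ((a*|b)*a)* → 20 transitions (3 symbol, 17 ε)
  ((a*|b)*a)*|a|b → 28 transitions (5 symbol, 23 ε)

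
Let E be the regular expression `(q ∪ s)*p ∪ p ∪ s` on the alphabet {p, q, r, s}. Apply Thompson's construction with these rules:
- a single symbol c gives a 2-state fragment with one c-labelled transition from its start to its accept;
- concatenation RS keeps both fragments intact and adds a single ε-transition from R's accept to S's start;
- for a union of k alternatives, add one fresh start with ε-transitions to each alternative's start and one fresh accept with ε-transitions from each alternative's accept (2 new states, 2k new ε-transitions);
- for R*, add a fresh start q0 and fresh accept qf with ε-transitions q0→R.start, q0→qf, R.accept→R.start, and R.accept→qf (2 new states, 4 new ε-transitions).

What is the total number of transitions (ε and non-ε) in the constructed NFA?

20

Building bottom-up:
Each of the 5 symbol leaves contributes 1 transition (1 symbol, 0 ε).
  q ∪ s → 6 transitions (2 symbol, 4 ε)
  (q ∪ s)* → 10 transitions (2 symbol, 8 ε)
  (q ∪ s)*p → 12 transitions (3 symbol, 9 ε)
  (q ∪ s)*p ∪ p ∪ s → 20 transitions (5 symbol, 15 ε)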